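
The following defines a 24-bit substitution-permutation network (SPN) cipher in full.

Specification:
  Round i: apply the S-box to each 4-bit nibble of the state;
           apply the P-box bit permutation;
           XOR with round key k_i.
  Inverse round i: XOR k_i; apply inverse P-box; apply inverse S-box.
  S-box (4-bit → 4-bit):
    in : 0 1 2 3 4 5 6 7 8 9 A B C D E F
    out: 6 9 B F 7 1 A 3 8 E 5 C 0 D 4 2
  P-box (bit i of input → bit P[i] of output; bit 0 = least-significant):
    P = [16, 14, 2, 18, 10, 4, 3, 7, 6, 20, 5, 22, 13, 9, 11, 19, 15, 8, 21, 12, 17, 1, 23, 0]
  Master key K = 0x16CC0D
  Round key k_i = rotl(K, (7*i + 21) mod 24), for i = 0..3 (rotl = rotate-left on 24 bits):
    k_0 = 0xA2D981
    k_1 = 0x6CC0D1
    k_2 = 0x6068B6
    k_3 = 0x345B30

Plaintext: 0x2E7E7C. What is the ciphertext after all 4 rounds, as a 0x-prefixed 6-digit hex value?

s_0 = plaintext = 0x2E7E7C
s_1 = Round(s_0, k_0) = 0x80FFB2
s_2 = Round(s_1, k_1) = 0x598358
s_3 = Round(s_2, k_2) = 0x1E7DD6
s_4 = Round(s_3, k_3) = 0x523DD9

0x523DD9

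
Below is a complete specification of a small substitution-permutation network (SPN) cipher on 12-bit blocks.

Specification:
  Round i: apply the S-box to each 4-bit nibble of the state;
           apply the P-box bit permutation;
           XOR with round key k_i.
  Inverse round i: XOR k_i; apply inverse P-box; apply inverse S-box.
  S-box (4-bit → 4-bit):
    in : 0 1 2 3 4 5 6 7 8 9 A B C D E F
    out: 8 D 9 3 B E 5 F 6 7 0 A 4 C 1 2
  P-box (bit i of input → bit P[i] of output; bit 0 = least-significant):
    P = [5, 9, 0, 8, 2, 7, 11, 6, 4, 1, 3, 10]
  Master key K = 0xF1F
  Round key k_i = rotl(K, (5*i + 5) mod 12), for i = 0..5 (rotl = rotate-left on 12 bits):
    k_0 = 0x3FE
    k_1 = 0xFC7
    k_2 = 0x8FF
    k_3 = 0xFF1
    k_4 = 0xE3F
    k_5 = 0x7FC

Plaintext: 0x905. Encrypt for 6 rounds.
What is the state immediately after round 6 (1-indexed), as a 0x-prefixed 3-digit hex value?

0xF6A

s_0 = plaintext = 0x905
s_1 = Round(s_0, k_0) = 0x0A5
s_2 = Round(s_1, k_1) = 0x8C6
s_3 = Round(s_2, k_2) = 0x0D4
s_4 = Round(s_3, k_3) = 0x091
s_5 = Round(s_4, k_4) = 0x39A
s_6 = Round(s_5, k_5) = 0xF6A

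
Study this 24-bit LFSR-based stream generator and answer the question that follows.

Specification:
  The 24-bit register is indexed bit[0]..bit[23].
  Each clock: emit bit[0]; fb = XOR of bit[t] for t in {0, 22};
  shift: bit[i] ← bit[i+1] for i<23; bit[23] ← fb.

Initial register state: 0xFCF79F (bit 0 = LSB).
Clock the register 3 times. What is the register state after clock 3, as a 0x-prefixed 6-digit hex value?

0x9F9EF3

reg_0 = 0xFCF79F
clock 1: out=1, reg = 0x7E7BCF
clock 2: out=1, reg = 0x3F3DE7
clock 3: out=1, reg = 0x9F9EF3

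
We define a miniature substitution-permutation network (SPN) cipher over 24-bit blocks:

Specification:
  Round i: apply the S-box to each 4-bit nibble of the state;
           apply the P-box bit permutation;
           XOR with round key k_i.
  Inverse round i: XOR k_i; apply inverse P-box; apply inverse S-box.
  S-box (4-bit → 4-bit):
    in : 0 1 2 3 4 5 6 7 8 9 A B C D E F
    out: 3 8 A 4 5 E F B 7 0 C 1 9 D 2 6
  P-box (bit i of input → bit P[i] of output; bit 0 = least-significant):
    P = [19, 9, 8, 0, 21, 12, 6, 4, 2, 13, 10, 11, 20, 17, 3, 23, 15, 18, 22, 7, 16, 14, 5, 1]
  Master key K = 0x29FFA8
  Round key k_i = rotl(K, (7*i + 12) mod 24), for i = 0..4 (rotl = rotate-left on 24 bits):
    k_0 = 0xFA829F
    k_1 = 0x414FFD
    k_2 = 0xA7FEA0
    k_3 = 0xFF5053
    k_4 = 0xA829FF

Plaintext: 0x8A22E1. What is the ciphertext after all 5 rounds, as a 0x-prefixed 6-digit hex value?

0x0021F3

s_0 = plaintext = 0x8A22E1
s_1 = Round(s_0, k_0) = 0x39FA3E
s_2 = Round(s_1, k_1) = 0x434195
s_3 = Round(s_2, k_2) = 0xF6F589
s_4 = Round(s_3, k_3) = 0x99ACBB
s_5 = Round(s_4, k_4) = 0x0021F3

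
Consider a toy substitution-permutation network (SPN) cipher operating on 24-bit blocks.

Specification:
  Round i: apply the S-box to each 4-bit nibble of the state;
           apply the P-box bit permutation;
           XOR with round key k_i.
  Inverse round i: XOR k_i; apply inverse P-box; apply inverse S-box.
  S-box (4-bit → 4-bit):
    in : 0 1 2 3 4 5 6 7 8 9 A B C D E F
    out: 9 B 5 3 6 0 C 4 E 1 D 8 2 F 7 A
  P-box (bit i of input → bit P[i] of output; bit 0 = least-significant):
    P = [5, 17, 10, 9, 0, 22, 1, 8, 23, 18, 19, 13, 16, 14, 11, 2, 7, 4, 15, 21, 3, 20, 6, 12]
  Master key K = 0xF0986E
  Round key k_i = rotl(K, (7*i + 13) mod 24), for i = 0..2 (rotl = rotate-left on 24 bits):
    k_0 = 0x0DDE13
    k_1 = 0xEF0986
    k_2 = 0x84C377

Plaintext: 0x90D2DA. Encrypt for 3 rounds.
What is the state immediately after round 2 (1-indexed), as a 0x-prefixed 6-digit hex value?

s_0 = plaintext = 0x90D2DA
s_1 = Round(s_0, k_0) = 0xE491BC
s_2 = Round(s_1, k_1) = 0x78A8DE
s_3 = Round(s_2, k_2) = 0xEB6E00

0x78A8DE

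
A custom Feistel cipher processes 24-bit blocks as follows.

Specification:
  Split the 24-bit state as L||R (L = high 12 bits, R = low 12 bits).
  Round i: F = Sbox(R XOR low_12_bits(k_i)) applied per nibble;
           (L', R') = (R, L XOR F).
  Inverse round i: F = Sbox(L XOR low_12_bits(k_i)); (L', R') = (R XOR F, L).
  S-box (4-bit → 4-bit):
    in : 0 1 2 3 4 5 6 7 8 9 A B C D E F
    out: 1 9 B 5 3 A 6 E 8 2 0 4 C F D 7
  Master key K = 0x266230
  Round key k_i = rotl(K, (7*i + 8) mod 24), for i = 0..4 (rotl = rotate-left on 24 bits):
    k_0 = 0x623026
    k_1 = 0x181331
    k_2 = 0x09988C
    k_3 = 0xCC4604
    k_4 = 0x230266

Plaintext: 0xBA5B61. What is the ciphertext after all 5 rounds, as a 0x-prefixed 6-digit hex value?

s_0 = plaintext = 0xBA5B61
s_1 = Round(s_0, k_0) = 0xB61F9B
s_2 = Round(s_1, k_1) = 0xF9B761
s_3 = Round(s_2, k_2) = 0x761844
s_4 = Round(s_3, k_3) = 0x844A50
s_5 = Round(s_4, k_4) = 0xA50012

0xA50012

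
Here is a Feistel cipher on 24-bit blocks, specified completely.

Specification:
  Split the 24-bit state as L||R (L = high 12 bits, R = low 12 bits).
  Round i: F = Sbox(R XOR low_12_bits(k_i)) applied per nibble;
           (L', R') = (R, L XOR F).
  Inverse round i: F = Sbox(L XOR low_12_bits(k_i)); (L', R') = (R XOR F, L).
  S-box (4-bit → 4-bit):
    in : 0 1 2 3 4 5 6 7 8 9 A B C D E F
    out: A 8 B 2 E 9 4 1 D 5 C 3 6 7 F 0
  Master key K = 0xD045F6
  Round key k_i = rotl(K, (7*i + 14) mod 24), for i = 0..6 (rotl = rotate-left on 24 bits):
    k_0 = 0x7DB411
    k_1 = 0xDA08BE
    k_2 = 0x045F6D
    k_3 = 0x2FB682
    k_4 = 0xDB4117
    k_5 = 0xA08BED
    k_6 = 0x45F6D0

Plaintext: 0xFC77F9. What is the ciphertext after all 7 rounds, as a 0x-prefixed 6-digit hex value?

s_0 = plaintext = 0xFC77F9
s_1 = Round(s_0, k_0) = 0x7F9D3A
s_2 = Round(s_1, k_1) = 0xD3AE27
s_3 = Round(s_2, k_2) = 0xE275D6
s_4 = Round(s_3, k_3) = 0x5D6CB9
s_5 = Round(s_4, k_4) = 0xCB9219
s_6 = Round(s_5, k_5) = 0x2199B7
s_7 = Round(s_6, k_6) = 0x9B7258

0x9B7258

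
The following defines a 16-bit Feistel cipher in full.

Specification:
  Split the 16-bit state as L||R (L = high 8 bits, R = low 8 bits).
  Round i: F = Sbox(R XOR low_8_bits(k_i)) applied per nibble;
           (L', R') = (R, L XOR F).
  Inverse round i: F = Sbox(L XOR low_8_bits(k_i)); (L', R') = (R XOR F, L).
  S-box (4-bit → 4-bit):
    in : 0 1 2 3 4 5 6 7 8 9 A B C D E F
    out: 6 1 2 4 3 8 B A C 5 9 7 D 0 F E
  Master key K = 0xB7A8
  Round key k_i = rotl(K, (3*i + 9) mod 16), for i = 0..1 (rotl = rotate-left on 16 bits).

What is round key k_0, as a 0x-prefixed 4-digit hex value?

K = 0xB7A8
k_0 = rotl(K, (3*0+9) mod 16) = rotl(K, 9) = 0x516F

0x516F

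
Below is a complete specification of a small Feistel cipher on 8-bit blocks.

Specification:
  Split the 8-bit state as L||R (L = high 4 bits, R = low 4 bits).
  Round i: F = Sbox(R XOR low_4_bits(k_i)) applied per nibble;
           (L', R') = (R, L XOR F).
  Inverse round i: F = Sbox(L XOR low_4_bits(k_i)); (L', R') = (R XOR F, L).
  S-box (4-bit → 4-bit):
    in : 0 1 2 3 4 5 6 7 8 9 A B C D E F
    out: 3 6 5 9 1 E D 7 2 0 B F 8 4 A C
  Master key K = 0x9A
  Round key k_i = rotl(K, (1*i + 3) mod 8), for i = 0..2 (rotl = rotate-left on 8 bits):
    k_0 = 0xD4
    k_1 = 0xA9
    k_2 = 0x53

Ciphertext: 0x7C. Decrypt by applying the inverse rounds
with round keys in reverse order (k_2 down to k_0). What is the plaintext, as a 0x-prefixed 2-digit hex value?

s_0 = ciphertext = 0x7C
s_1 = InvRound(s_0, k_2) = 0xD7
s_2 = InvRound(s_1, k_1) = 0x6D
s_3 = InvRound(s_2, k_0) = 0x86

0x86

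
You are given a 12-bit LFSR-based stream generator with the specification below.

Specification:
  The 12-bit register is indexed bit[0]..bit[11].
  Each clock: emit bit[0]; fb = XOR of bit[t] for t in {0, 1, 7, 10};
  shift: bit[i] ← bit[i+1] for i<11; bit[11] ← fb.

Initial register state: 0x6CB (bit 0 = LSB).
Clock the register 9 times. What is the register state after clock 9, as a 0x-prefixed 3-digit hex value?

reg_0 = 0x6CB
clock 1: out=1, reg = 0x365
clock 2: out=1, reg = 0x9B2
clock 3: out=0, reg = 0x4D9
clock 4: out=1, reg = 0xA6C
clock 5: out=0, reg = 0x536
clock 6: out=0, reg = 0x29B
clock 7: out=1, reg = 0x94D
clock 8: out=1, reg = 0xCA6
clock 9: out=0, reg = 0xE53

0xE53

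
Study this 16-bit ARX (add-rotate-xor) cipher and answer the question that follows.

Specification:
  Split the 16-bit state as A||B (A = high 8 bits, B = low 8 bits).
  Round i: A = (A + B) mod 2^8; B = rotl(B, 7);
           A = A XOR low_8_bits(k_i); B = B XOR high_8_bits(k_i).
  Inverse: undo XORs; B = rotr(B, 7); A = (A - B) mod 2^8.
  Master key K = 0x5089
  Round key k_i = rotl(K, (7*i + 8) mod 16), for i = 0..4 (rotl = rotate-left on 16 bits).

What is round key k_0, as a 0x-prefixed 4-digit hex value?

K = 0x5089
k_0 = rotl(K, (7*0+8) mod 16) = rotl(K, 8) = 0x8950

0x8950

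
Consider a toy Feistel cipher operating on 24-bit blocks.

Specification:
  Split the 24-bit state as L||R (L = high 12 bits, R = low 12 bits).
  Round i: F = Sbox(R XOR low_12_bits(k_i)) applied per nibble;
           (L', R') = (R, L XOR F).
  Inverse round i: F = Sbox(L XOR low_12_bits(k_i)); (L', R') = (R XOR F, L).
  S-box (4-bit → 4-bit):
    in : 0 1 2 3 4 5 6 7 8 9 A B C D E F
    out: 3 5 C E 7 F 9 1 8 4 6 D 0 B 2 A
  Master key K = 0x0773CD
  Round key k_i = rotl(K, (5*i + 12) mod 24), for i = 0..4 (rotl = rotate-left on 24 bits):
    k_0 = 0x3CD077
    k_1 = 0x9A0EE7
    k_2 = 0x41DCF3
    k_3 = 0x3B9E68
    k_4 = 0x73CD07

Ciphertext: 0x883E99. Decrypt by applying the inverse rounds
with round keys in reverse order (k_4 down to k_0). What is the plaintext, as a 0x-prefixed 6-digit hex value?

0x793901

s_0 = ciphertext = 0x883E99
s_1 = InvRound(s_0, k_4) = 0x11E883
s_2 = InvRound(s_1, k_3) = 0x29A11E
s_3 = InvRound(s_2, k_2) = 0x38A29A
s_4 = InvRound(s_3, k_1) = 0x90138A
s_5 = InvRound(s_4, k_0) = 0x793901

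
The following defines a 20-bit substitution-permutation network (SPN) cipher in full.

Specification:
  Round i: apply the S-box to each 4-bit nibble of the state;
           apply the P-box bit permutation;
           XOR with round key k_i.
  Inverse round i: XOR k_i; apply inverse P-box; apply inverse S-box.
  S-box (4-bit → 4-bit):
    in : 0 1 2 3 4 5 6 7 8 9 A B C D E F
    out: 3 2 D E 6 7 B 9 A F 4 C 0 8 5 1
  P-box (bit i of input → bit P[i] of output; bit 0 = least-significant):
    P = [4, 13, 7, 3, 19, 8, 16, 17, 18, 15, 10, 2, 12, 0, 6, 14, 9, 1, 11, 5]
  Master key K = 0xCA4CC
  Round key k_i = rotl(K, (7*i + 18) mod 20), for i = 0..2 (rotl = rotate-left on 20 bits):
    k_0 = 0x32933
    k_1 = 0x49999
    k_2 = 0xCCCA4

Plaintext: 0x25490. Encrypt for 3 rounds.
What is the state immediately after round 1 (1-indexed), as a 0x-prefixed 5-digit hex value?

s_0 = plaintext = 0x25490
s_1 = Round(s_0, k_0) = 0x89642
s_2 = Round(s_1, k_1) = 0x14866
s_3 = Round(s_2, k_2) = 0x66DFB

0x89642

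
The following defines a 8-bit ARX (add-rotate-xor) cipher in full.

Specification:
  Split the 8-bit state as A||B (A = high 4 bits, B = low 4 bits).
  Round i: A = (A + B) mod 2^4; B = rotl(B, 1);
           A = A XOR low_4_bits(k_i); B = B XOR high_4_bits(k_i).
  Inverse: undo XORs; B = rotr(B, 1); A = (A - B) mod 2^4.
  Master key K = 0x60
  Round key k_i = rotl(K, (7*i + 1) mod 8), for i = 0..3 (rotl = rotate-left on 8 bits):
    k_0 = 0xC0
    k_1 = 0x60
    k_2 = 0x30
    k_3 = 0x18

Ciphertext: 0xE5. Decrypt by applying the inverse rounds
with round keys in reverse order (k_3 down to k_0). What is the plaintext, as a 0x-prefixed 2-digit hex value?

0x8D

s_0 = ciphertext = 0xE5
s_1 = InvRound(s_0, k_3) = 0x42
s_2 = InvRound(s_1, k_2) = 0xC8
s_3 = InvRound(s_2, k_1) = 0x57
s_4 = InvRound(s_3, k_0) = 0x8D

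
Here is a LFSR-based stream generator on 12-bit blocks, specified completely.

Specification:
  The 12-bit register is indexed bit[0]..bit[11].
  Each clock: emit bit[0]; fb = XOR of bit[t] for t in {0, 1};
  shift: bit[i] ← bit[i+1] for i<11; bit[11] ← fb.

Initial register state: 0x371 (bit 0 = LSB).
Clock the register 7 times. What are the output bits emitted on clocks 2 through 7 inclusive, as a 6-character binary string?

000111

reg_0 = 0x371
clock 1: out=1, reg = 0x9B8
clock 2: out=0, reg = 0x4DC
clock 3: out=0, reg = 0x26E
clock 4: out=0, reg = 0x937
clock 5: out=1, reg = 0x49B
clock 6: out=1, reg = 0x24D
clock 7: out=1, reg = 0x926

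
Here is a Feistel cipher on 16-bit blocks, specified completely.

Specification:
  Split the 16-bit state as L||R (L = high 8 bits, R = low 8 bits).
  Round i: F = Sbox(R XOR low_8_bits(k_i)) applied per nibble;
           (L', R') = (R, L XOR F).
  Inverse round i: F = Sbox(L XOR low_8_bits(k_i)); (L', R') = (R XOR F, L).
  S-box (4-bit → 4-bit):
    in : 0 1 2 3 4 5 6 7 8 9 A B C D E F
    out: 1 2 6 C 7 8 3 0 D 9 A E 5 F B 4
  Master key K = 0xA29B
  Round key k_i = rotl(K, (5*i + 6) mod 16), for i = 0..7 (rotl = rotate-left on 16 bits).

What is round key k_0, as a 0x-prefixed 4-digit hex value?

0xA6E8

K = 0xA29B
k_0 = rotl(K, (5*0+6) mod 16) = rotl(K, 6) = 0xA6E8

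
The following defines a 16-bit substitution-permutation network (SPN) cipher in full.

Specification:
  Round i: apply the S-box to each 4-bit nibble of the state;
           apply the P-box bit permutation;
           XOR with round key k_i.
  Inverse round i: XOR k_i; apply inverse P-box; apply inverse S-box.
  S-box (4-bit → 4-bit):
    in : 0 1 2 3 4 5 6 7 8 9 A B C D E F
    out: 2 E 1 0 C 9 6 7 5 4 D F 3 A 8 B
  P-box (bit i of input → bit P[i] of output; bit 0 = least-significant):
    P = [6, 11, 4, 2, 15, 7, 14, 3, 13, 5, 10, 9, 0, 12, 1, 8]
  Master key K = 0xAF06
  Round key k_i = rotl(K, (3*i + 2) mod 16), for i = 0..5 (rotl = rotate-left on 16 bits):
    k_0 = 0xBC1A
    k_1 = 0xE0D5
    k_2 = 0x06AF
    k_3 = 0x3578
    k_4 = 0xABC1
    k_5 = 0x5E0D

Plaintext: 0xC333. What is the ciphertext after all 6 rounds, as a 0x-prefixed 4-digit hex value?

0xD3DB

s_0 = plaintext = 0xC333
s_1 = Round(s_0, k_0) = 0xAC1B
s_2 = Round(s_1, k_1) = 0x892A
s_3 = Round(s_2, k_2) = 0x82F8
s_4 = Round(s_3, k_3) = 0x95A3
s_5 = Round(s_4, k_4) = 0x49CB
s_6 = Round(s_5, k_5) = 0xD3DB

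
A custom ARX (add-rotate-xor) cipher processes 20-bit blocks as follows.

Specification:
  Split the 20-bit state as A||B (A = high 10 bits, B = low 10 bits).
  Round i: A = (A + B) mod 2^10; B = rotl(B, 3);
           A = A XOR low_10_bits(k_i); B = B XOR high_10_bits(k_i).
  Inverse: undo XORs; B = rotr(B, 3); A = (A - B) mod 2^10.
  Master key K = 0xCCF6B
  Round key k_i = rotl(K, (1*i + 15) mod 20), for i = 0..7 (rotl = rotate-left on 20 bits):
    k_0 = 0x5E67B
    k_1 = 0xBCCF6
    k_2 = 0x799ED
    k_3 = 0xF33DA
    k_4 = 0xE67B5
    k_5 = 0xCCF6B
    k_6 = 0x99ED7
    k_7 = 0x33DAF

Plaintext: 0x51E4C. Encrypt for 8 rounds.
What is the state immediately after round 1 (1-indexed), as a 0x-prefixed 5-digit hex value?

0x7A31D

s_0 = plaintext = 0x51E4C
s_1 = Round(s_0, k_0) = 0x7A31D
s_2 = Round(s_1, k_1) = 0x7CE1D
s_3 = Round(s_2, k_2) = 0x7F50A
s_4 = Round(s_3, k_3) = 0x3779E
s_5 = Round(s_4, k_4) = 0xF3B6E
s_6 = Round(s_5, k_5) = 0x15C45
s_7 = Round(s_6, k_6) = 0x92C4F
s_8 = Round(s_7, k_7) = 0xCD6B7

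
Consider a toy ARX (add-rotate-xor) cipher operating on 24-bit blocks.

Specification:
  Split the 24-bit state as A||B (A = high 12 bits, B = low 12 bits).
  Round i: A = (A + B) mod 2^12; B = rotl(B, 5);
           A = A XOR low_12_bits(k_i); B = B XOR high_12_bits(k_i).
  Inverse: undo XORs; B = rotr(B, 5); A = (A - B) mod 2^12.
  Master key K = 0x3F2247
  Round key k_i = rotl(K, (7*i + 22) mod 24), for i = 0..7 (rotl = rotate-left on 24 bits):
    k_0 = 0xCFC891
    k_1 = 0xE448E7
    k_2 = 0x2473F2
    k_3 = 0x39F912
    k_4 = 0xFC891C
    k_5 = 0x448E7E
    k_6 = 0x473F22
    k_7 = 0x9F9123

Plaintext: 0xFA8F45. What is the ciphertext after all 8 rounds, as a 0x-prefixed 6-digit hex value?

0x0A506B

s_0 = plaintext = 0xFA8F45
s_1 = Round(s_0, k_0) = 0x67C442
s_2 = Round(s_1, k_1) = 0x25960C
s_3 = Round(s_2, k_2) = 0xB973CB
s_4 = Round(s_3, k_3) = 0x670AF8
s_5 = Round(s_4, k_4) = 0x8740DD
s_6 = Round(s_5, k_5) = 0x72FFE9
s_7 = Round(s_6, k_6) = 0x83A94C
s_8 = Round(s_7, k_7) = 0x0A506B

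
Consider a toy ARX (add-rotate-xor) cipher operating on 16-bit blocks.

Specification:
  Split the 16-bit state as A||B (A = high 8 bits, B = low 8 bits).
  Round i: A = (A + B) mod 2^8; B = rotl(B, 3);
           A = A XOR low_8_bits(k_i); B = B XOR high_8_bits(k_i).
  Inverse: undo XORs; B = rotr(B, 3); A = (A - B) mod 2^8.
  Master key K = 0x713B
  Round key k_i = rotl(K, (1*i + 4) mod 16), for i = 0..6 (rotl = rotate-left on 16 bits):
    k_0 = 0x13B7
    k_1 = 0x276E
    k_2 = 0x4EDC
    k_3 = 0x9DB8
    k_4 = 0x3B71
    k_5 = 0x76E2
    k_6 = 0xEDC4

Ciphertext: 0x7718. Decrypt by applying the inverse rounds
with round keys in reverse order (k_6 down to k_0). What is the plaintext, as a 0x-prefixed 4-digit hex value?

s_0 = ciphertext = 0x7718
s_1 = InvRound(s_0, k_6) = 0xF5BE
s_2 = InvRound(s_1, k_5) = 0xFE19
s_3 = InvRound(s_2, k_4) = 0x4B44
s_4 = InvRound(s_3, k_3) = 0xB83B
s_5 = InvRound(s_4, k_2) = 0xB6AE
s_6 = InvRound(s_5, k_1) = 0xA731
s_7 = InvRound(s_6, k_0) = 0xCC44

0xCC44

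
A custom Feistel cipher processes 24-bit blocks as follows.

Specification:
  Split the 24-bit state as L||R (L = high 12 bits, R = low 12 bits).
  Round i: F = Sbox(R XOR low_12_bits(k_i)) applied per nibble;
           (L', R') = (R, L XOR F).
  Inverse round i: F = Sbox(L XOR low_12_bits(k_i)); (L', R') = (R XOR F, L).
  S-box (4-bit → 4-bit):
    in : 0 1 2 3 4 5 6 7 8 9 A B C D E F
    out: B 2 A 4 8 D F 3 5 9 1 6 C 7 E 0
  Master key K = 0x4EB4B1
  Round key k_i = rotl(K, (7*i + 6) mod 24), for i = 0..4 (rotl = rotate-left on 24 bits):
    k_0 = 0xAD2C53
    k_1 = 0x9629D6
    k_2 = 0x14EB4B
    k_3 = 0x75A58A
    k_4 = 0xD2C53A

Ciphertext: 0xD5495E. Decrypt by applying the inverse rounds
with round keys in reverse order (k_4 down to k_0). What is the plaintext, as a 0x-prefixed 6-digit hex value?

s_0 = ciphertext = 0xD5495E
s_1 = InvRound(s_0, k_4) = 0xCA0D54
s_2 = InvRound(s_1, k_3) = 0x4F5CA0
s_3 = InvRound(s_2, k_2) = 0xCCE4F5
s_4 = InvRound(s_3, k_1) = 0x9D0CCE
s_5 = InvRound(s_4, k_0) = 0x19A9D0

0x19A9D0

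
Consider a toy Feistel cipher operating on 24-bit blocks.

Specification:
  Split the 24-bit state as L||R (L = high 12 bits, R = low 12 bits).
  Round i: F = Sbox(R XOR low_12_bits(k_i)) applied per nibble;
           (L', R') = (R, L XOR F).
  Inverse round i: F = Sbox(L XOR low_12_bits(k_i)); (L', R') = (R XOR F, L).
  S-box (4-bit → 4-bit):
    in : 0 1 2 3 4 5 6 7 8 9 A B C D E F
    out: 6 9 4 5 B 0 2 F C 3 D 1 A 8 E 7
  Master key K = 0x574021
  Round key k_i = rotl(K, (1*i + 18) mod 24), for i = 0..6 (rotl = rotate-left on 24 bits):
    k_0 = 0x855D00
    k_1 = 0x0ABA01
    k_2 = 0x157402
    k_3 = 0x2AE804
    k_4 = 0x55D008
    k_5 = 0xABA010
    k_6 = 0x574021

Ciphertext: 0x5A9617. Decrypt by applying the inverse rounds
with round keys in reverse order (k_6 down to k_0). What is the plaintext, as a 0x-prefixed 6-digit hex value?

0xC2405C

s_0 = ciphertext = 0x5A9617
s_1 = InvRound(s_0, k_6) = 0x6DB5A9
s_2 = InvRound(s_1, k_5) = 0x7086DB
s_3 = InvRound(s_2, k_4) = 0x9BD708
s_4 = InvRound(s_3, k_3) = 0xE1B9BD
s_5 = InvRound(s_4, k_2) = 0x42EE1B
s_6 = InvRound(s_5, k_1) = 0x05C42E
s_7 = InvRound(s_6, k_0) = 0xC2405C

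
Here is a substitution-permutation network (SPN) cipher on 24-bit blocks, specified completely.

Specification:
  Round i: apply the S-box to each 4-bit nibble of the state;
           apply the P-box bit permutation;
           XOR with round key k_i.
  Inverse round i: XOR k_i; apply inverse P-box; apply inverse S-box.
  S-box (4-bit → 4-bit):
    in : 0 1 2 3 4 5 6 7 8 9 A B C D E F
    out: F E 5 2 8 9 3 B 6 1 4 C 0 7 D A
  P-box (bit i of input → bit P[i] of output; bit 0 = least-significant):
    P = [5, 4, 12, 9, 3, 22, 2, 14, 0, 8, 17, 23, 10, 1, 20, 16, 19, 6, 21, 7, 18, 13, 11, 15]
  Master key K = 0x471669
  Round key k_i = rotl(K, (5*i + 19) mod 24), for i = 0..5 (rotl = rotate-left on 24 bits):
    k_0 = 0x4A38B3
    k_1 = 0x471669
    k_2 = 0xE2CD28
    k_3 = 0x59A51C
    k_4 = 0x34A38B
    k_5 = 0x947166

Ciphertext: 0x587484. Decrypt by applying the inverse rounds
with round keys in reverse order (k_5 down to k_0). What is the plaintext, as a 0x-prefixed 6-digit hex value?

s_0 = ciphertext = 0x587484
s_1 = InvRound(s_0, k_5) = 0x976F39
s_2 = InvRound(s_1, k_4) = 0xBB7B46
s_3 = InvRound(s_2, k_3) = 0xB86B71
s_4 = InvRound(s_3, k_2) = 0xF6226F
s_5 = InvRound(s_4, k_1) = 0x3A04AA
s_6 = InvRound(s_5, k_0) = 0x8A2968

0x8A2968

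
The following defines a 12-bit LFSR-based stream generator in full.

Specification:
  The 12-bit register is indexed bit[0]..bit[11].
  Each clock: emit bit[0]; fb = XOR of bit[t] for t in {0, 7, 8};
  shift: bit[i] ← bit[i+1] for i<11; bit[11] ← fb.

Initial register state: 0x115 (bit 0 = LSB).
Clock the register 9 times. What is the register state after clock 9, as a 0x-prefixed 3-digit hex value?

0x5B0

reg_0 = 0x115
clock 1: out=1, reg = 0x08A
clock 2: out=0, reg = 0x845
clock 3: out=1, reg = 0xC22
clock 4: out=0, reg = 0x611
clock 5: out=1, reg = 0xB08
clock 6: out=0, reg = 0xD84
clock 7: out=0, reg = 0x6C2
clock 8: out=0, reg = 0xB61
clock 9: out=1, reg = 0x5B0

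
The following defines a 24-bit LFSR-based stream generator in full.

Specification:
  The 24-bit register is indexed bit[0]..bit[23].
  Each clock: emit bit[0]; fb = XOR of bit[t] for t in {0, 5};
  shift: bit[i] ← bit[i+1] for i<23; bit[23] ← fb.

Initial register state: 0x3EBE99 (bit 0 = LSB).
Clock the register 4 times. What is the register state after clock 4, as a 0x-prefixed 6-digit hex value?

reg_0 = 0x3EBE99
clock 1: out=1, reg = 0x9F5F4C
clock 2: out=0, reg = 0x4FAFA6
clock 3: out=0, reg = 0xA7D7D3
clock 4: out=1, reg = 0xD3EBE9

0xD3EBE9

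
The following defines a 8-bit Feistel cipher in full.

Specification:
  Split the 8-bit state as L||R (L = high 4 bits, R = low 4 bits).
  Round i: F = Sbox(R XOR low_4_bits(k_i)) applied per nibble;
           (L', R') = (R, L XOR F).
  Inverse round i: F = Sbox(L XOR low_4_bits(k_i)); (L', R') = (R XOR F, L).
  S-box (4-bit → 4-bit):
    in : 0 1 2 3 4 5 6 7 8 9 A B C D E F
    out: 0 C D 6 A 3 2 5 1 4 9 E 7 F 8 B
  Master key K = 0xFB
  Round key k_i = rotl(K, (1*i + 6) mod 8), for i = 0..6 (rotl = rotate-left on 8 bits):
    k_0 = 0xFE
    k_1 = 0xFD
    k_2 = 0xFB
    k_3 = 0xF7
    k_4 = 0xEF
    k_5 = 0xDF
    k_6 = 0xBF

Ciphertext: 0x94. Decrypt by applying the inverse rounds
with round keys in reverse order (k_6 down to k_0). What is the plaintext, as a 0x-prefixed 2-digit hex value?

s_0 = ciphertext = 0x94
s_1 = InvRound(s_0, k_6) = 0x69
s_2 = InvRound(s_1, k_5) = 0xD6
s_3 = InvRound(s_2, k_4) = 0xBD
s_4 = InvRound(s_3, k_3) = 0xAB
s_5 = InvRound(s_4, k_2) = 0x7A
s_6 = InvRound(s_5, k_1) = 0x37
s_7 = InvRound(s_6, k_0) = 0x83

0x83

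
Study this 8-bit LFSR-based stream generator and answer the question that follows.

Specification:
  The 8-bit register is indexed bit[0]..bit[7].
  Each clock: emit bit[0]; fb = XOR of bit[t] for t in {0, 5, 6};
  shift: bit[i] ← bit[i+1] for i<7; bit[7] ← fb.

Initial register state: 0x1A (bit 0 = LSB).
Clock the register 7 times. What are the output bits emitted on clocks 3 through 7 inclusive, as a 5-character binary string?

01100

reg_0 = 0x1A
clock 1: out=0, reg = 0x0D
clock 2: out=1, reg = 0x86
clock 3: out=0, reg = 0x43
clock 4: out=1, reg = 0x21
clock 5: out=1, reg = 0x10
clock 6: out=0, reg = 0x08
clock 7: out=0, reg = 0x04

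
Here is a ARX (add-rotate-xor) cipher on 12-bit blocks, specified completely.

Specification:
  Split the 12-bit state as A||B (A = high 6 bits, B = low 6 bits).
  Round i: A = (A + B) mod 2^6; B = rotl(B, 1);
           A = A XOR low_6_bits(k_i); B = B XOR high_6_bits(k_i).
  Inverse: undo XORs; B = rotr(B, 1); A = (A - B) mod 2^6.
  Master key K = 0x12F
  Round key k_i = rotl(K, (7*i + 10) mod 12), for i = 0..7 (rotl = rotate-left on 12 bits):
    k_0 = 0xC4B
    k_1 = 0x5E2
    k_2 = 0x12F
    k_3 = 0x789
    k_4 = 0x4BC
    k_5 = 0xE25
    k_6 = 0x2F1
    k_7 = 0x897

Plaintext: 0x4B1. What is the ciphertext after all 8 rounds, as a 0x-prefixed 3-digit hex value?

0xA53

s_0 = plaintext = 0x4B1
s_1 = Round(s_0, k_0) = 0x212
s_2 = Round(s_1, k_1) = 0xE33
s_3 = Round(s_2, k_2) = 0x123
s_4 = Round(s_3, k_3) = 0xB99
s_5 = Round(s_4, k_4) = 0xEE0
s_6 = Round(s_5, k_5) = 0xFB9
s_7 = Round(s_6, k_6) = 0x1B8
s_8 = Round(s_7, k_7) = 0xA53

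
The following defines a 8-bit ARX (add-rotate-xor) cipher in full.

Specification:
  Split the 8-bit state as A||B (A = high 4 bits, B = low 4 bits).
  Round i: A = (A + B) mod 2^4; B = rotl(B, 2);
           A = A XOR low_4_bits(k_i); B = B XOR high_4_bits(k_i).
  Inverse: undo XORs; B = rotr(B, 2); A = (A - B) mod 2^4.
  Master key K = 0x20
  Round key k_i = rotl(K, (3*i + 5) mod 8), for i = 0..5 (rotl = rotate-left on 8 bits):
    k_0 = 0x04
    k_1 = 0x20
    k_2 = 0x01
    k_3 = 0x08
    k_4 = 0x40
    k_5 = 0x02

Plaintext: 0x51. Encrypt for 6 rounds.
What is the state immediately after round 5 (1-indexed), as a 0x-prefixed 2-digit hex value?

s_0 = plaintext = 0x51
s_1 = Round(s_0, k_0) = 0x24
s_2 = Round(s_1, k_1) = 0x63
s_3 = Round(s_2, k_2) = 0x8C
s_4 = Round(s_3, k_3) = 0xC3
s_5 = Round(s_4, k_4) = 0xF8
s_6 = Round(s_5, k_5) = 0x52

0xF8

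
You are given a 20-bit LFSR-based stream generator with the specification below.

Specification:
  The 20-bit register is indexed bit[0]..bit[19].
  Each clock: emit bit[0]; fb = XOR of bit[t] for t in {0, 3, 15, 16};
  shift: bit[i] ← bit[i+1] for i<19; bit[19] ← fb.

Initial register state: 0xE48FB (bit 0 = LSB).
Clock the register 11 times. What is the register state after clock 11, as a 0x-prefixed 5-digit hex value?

0xCADC9

reg_0 = 0xE48FB
clock 1: out=1, reg = 0x7247D
clock 2: out=1, reg = 0xB923E
clock 3: out=0, reg = 0xDC91F
clock 4: out=1, reg = 0x6E48F
clock 5: out=1, reg = 0xB7247
clock 6: out=1, reg = 0x5B923
clock 7: out=1, reg = 0xADC91
clock 8: out=1, reg = 0x56E48
clock 9: out=0, reg = 0x2B724
clock 10: out=0, reg = 0x95B92
clock 11: out=0, reg = 0xCADC9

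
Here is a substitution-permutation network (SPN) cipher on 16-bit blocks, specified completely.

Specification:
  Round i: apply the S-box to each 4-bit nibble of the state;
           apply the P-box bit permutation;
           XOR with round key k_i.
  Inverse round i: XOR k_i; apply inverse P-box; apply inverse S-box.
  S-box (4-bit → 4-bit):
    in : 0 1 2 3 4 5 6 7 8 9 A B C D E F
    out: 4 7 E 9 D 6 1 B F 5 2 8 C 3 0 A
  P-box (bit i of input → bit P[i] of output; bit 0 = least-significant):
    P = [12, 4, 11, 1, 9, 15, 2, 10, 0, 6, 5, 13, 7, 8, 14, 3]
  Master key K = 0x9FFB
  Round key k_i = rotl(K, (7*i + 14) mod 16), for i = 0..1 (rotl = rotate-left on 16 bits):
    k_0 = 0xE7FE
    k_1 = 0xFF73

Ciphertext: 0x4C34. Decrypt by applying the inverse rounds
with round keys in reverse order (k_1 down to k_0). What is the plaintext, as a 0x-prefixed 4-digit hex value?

0x410E

s_0 = ciphertext = 0x4C34
s_1 = InvRound(s_0, k_1) = 0xA713
s_2 = InvRound(s_1, k_0) = 0x410E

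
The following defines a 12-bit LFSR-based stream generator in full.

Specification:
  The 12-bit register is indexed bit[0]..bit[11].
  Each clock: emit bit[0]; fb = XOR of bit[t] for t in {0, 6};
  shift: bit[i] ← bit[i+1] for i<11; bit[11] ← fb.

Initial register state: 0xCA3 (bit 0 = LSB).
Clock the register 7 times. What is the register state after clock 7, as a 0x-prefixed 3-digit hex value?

0xA39

reg_0 = 0xCA3
clock 1: out=1, reg = 0xE51
clock 2: out=1, reg = 0x728
clock 3: out=0, reg = 0x394
clock 4: out=0, reg = 0x1CA
clock 5: out=0, reg = 0x8E5
clock 6: out=1, reg = 0x472
clock 7: out=0, reg = 0xA39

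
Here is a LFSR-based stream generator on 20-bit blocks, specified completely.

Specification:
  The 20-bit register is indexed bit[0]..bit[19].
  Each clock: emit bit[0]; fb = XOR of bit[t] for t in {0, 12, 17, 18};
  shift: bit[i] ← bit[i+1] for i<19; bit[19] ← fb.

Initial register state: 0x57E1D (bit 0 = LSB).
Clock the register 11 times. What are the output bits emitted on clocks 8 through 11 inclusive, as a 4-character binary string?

reg_0 = 0x57E1D
clock 1: out=1, reg = 0xABF0E
clock 2: out=0, reg = 0x55F87
clock 3: out=1, reg = 0xAAFC3
clock 4: out=1, reg = 0x557E1
clock 5: out=1, reg = 0xAABF0
clock 6: out=0, reg = 0xD55F8
clock 7: out=0, reg = 0x6AAFC
clock 8: out=0, reg = 0x3557E
clock 9: out=0, reg = 0x1AABF
clock 10: out=1, reg = 0x8D55F
clock 11: out=1, reg = 0x46AAF

0011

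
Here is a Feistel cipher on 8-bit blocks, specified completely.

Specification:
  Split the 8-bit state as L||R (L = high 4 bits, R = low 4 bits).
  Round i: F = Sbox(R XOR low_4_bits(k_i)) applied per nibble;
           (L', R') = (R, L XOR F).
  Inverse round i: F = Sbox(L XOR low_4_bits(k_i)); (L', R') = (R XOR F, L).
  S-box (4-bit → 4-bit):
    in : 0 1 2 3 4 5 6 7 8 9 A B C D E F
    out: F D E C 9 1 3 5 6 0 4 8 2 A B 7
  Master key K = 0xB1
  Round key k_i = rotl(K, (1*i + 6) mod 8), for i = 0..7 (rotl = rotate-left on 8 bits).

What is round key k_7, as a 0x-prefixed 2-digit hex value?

K = 0xB1
k_0 = rotl(K, (1*0+6) mod 8) = rotl(K, 6) = 0x6C
k_1 = rotl(K, (1*1+6) mod 8) = rotl(K, 7) = 0xD8
k_2 = rotl(K, (1*2+6) mod 8) = rotl(K, 0) = 0xB1
k_3 = rotl(K, (1*3+6) mod 8) = rotl(K, 1) = 0x63
k_4 = rotl(K, (1*4+6) mod 8) = rotl(K, 2) = 0xC6
k_5 = rotl(K, (1*5+6) mod 8) = rotl(K, 3) = 0x8D
k_6 = rotl(K, (1*6+6) mod 8) = rotl(K, 4) = 0x1B
k_7 = rotl(K, (1*7+6) mod 8) = rotl(K, 5) = 0x36

0x36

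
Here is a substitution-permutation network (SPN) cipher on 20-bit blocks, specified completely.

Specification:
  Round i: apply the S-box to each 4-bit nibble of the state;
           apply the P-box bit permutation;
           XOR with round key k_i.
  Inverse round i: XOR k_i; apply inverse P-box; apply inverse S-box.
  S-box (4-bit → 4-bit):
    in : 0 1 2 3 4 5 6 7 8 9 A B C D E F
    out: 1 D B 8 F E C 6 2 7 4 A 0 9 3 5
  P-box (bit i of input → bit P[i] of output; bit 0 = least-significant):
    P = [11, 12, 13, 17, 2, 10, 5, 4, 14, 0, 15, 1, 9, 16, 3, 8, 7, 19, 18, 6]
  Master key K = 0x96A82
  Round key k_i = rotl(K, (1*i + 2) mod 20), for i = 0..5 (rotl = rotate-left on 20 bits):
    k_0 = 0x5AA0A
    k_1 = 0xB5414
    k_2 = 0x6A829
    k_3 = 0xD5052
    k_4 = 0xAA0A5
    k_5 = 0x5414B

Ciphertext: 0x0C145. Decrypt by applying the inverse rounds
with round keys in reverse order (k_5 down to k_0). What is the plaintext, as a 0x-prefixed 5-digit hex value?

s_0 = ciphertext = 0x0C145
s_1 = InvRound(s_0, k_5) = 0xA760C
s_2 = InvRound(s_1, k_4) = 0x0F978
s_3 = InvRound(s_2, k_3) = 0x756AF
s_4 = InvRound(s_3, k_2) = 0x0E1E9
s_5 = InvRound(s_4, k_1) = 0x25745
s_6 = InvRound(s_5, k_0) = 0x654E4

0x654E4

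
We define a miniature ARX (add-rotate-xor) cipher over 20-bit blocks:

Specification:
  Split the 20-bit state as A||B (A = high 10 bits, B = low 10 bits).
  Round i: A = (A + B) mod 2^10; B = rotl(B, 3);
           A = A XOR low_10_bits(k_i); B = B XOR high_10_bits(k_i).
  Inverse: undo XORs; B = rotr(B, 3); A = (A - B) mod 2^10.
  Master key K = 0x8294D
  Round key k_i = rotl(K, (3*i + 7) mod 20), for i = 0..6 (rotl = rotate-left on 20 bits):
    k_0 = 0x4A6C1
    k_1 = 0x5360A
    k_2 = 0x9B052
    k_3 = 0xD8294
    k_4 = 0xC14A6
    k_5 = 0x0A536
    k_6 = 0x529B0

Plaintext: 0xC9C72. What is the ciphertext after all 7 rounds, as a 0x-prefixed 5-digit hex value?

0xF4974

s_0 = plaintext = 0xC9C72
s_1 = Round(s_0, k_0) = 0x562B9
s_2 = Round(s_1, k_1) = 0x86C80
s_3 = Round(s_2, k_2) = 0xB266D
s_4 = Round(s_3, k_3) = 0xE880C
s_5 = Round(s_4, k_4) = 0xC2365
s_6 = Round(s_5, k_5) = 0xD6F07
s_7 = Round(s_6, k_6) = 0xF4974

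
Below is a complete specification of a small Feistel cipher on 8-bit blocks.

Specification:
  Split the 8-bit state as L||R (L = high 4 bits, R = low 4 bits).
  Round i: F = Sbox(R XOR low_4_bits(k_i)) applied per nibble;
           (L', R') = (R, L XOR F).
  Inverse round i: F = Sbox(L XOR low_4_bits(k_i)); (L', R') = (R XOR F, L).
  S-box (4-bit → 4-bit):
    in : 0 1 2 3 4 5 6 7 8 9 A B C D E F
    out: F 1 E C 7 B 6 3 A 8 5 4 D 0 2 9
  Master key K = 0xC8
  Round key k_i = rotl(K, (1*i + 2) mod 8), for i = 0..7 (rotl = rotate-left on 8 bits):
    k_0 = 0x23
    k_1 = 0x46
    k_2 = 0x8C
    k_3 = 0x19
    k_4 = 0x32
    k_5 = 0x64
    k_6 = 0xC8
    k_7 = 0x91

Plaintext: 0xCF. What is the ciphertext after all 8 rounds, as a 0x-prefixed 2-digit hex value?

0x0B

s_0 = plaintext = 0xCF
s_1 = Round(s_0, k_0) = 0xF1
s_2 = Round(s_1, k_1) = 0x1C
s_3 = Round(s_2, k_2) = 0xCE
s_4 = Round(s_3, k_3) = 0xEF
s_5 = Round(s_4, k_4) = 0xFE
s_6 = Round(s_5, k_5) = 0xEA
s_7 = Round(s_6, k_6) = 0xA0
s_8 = Round(s_7, k_7) = 0x0B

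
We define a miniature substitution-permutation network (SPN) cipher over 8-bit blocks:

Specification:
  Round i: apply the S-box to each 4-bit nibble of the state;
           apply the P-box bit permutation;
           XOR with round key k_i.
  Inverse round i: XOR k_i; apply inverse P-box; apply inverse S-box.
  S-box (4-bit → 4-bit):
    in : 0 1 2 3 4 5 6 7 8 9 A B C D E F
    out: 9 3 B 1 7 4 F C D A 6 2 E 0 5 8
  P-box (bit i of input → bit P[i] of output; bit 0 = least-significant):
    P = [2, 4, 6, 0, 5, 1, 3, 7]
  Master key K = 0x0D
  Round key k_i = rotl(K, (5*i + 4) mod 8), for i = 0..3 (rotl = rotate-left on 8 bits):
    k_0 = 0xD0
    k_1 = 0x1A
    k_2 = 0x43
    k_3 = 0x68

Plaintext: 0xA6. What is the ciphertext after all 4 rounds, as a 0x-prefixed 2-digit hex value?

0x02

s_0 = plaintext = 0xA6
s_1 = Round(s_0, k_0) = 0x8F
s_2 = Round(s_1, k_1) = 0xB3
s_3 = Round(s_2, k_2) = 0x45
s_4 = Round(s_3, k_3) = 0x02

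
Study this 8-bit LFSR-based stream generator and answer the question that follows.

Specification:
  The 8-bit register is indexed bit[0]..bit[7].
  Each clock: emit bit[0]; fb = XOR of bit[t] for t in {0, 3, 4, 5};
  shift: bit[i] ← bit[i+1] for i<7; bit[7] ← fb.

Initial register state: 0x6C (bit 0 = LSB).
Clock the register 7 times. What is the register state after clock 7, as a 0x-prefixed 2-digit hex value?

0x08

reg_0 = 0x6C
clock 1: out=0, reg = 0x36
clock 2: out=0, reg = 0x1B
clock 3: out=1, reg = 0x8D
clock 4: out=1, reg = 0x46
clock 5: out=0, reg = 0x23
clock 6: out=1, reg = 0x11
clock 7: out=1, reg = 0x08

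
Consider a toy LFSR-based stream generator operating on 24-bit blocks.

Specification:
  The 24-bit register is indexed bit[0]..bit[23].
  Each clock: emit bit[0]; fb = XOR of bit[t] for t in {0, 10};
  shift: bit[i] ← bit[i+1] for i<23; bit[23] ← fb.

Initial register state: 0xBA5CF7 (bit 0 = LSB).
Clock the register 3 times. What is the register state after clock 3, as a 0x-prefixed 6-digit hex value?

reg_0 = 0xBA5CF7
clock 1: out=1, reg = 0x5D2E7B
clock 2: out=1, reg = 0x2E973D
clock 3: out=1, reg = 0x174B9E

0x174B9E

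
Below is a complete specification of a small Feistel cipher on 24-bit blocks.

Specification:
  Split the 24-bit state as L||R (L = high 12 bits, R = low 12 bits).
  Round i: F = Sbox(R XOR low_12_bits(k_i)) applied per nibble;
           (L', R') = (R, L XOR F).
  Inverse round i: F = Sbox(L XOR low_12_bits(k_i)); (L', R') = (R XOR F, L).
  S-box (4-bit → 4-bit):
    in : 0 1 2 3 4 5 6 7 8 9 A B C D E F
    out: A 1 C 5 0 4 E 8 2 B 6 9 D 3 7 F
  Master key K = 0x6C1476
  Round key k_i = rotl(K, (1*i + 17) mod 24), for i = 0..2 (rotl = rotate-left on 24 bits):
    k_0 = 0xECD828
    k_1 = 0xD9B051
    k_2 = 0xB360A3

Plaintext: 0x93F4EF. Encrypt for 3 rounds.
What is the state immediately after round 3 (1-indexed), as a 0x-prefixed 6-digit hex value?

0x4714DB

s_0 = plaintext = 0x93F4EF
s_1 = Round(s_0, k_0) = 0x4EF4E7
s_2 = Round(s_1, k_1) = 0x4E7471
s_3 = Round(s_2, k_2) = 0x4714DB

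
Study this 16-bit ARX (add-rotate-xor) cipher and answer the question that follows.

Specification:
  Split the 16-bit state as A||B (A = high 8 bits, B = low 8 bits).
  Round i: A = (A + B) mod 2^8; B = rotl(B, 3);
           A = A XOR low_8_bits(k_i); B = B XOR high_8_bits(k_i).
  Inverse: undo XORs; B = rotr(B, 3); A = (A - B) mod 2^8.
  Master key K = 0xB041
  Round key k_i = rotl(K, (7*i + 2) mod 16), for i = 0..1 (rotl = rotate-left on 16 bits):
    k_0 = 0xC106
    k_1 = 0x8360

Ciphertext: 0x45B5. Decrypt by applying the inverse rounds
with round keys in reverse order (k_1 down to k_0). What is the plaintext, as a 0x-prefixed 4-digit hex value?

0x79E0

s_0 = ciphertext = 0x45B5
s_1 = InvRound(s_0, k_1) = 0x5FC6
s_2 = InvRound(s_1, k_0) = 0x79E0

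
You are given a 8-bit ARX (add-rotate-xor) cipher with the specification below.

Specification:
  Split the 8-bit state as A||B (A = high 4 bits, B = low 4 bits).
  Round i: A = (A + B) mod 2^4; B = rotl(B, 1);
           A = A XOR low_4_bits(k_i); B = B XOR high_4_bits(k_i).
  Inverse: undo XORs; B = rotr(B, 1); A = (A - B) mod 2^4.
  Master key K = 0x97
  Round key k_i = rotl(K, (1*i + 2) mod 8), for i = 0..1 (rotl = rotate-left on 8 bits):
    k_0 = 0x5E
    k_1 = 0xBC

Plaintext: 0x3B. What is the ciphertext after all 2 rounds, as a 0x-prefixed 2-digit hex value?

0xEF

s_0 = plaintext = 0x3B
s_1 = Round(s_0, k_0) = 0x02
s_2 = Round(s_1, k_1) = 0xEF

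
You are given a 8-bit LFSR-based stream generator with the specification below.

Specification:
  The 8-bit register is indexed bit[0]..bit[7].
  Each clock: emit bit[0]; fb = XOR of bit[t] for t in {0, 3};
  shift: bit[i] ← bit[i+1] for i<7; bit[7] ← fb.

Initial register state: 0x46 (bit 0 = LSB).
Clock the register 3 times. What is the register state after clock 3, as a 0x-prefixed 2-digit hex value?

0xC8

reg_0 = 0x46
clock 1: out=0, reg = 0x23
clock 2: out=1, reg = 0x91
clock 3: out=1, reg = 0xC8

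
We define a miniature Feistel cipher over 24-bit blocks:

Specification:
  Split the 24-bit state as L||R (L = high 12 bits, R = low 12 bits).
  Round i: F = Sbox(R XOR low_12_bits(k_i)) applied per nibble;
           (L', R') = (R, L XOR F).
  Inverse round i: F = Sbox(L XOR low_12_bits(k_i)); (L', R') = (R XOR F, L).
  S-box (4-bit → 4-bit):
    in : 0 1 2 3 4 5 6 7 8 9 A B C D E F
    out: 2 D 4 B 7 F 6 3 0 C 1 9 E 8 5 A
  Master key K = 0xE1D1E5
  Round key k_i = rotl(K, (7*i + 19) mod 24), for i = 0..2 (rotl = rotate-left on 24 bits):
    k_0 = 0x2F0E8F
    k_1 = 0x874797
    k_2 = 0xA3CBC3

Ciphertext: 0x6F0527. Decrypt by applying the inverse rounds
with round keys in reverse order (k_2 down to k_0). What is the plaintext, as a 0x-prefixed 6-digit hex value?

0x16A7D9

s_0 = ciphertext = 0x6F0527
s_1 = InvRound(s_0, k_2) = 0xD9C6F0
s_2 = InvRound(s_1, k_1) = 0x7D9D9C
s_3 = InvRound(s_2, k_0) = 0x16A7D9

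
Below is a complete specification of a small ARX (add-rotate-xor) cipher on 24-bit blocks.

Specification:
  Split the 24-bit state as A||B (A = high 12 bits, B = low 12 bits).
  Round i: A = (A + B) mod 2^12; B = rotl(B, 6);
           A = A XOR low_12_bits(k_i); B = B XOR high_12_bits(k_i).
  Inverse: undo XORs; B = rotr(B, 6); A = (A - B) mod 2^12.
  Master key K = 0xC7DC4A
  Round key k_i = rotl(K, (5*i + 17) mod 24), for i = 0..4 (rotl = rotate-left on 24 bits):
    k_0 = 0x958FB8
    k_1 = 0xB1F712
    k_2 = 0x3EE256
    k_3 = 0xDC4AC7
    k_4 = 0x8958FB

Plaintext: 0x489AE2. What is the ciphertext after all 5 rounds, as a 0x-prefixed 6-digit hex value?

0x844C53

s_0 = plaintext = 0x489AE2
s_1 = Round(s_0, k_0) = 0x0D31F3
s_2 = Round(s_1, k_1) = 0x5D47D8
s_3 = Round(s_2, k_2) = 0xFFA5F1
s_4 = Round(s_3, k_3) = 0xF2C193
s_5 = Round(s_4, k_4) = 0x844C53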